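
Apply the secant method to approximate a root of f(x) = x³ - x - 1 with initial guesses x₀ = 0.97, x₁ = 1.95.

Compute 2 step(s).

f(x) = x³ - x - 1
x₀ = 0.97, x₁ = 1.95

Secant formula: x_{n+1} = x_n - f(x_n)(x_n - x_{n-1})/(f(x_n) - f(x_{n-1}))

Iteration 1:
  f(0.970000) = -1.057327
  f(1.950000) = 4.464875
  x_2 = 1.950000 - 4.464875×(1.950000 - 0.970000)/(4.464875 - (-1.057327))
       = 1.157639
Iteration 2:
  f(1.950000) = 4.464875
  f(1.157639) = -0.606254
  x_3 = 1.157639 - (-0.606254)×(1.157639 - 1.950000)/(-0.606254 - 4.464875)
       = 1.252366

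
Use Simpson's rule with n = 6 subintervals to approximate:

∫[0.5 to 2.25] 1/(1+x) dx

f(x) = 1/(1+x)
a = 0.5, b = 2.25, n = 6
h = (b - a)/n = 0.291667

Simpson's rule: (h/3)[f(x₀) + 4f(x₁) + 2f(x₂) + ... + f(xₙ)]

x_0 = 0.5000, f(x_0) = 0.666667, coefficient = 1
x_1 = 0.7917, f(x_1) = 0.558140, coefficient = 4
x_2 = 1.0833, f(x_2) = 0.480000, coefficient = 2
x_3 = 1.3750, f(x_3) = 0.421053, coefficient = 4
x_4 = 1.6667, f(x_4) = 0.375000, coefficient = 2
x_5 = 1.9583, f(x_5) = 0.338028, coefficient = 4
x_6 = 2.2500, f(x_6) = 0.307692, coefficient = 1

I ≈ (0.291667/3) × 7.953240 = 0.773232
Exact value: 0.773190
Error: 0.000042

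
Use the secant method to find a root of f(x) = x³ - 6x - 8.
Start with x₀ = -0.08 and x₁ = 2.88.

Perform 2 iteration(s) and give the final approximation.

f(x) = x³ - 6x - 8
x₀ = -0.08, x₁ = 2.88

Secant formula: x_{n+1} = x_n - f(x_n)(x_n - x_{n-1})/(f(x_n) - f(x_{n-1}))

Iteration 1:
  f(-0.080000) = -7.520512
  f(2.880000) = -1.392128
  x_2 = 2.880000 - (-1.392128)×(2.880000 - (-0.080000))/(-1.392128 - (-7.520512))
       = 3.552396
Iteration 2:
  f(2.880000) = -1.392128
  f(3.552396) = 15.515136
  x_3 = 3.552396 - 15.515136×(3.552396 - 2.880000)/(15.515136 - (-1.392128))
       = 2.935364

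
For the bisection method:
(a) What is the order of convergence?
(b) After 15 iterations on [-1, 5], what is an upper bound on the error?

(a) Bisection has linear (order 1) convergence; the error is halved each step.

(b) Error bound = (b-a)/2^n = (5 - (-1))/2^{15}
    = 6/2^{15}

(a) 1 (linear); (b) error ≤ 1.83e-04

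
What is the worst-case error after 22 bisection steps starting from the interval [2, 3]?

Bisection error bound: |error| ≤ (b-a)/2^n
|error| ≤ (3 - 2)/2^22 = 1/2^22
|error| ≤ 0.0000002384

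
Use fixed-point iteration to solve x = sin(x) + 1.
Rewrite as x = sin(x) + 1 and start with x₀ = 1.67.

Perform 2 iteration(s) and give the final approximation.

Equation: x = sin(x) + 1
Fixed-point form: x = sin(x) + 1
x₀ = 1.67

x_1 = g(1.670000) = 1.995083
x_2 = g(1.995083) = 1.911332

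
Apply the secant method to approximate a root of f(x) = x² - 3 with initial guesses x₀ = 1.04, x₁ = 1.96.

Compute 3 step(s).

f(x) = x² - 3
x₀ = 1.04, x₁ = 1.96

Secant formula: x_{n+1} = x_n - f(x_n)(x_n - x_{n-1})/(f(x_n) - f(x_{n-1}))

Iteration 1:
  f(1.040000) = -1.918400
  f(1.960000) = 0.841600
  x_2 = 1.960000 - 0.841600×(1.960000 - 1.040000)/(0.841600 - (-1.918400))
       = 1.679467
Iteration 2:
  f(1.960000) = 0.841600
  f(1.679467) = -0.179392
  x_3 = 1.679467 - (-0.179392)×(1.679467 - 1.960000)/(-0.179392 - 0.841600)
       = 1.728757
Iteration 3:
  f(1.679467) = -0.179392
  f(1.728757) = -0.011398
  x_4 = 1.728757 - (-0.011398)×(1.728757 - 1.679467)/(-0.011398 - (-0.179392))
       = 1.732102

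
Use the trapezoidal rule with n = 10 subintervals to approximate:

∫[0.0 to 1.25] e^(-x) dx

f(x) = e^(-x)
a = 0.0, b = 1.25, n = 10
h = (b - a)/n = 0.125000

Trapezoidal rule: (h/2)[f(x₀) + 2f(x₁) + 2f(x₂) + ... + f(xₙ)]

x_0 = 0.0000, f(x_0) = 1.000000, coefficient = 1
x_1 = 0.1250, f(x_1) = 0.882497, coefficient = 2
x_2 = 0.2500, f(x_2) = 0.778801, coefficient = 2
x_3 = 0.3750, f(x_3) = 0.687289, coefficient = 2
x_4 = 0.5000, f(x_4) = 0.606531, coefficient = 2
x_5 = 0.6250, f(x_5) = 0.535261, coefficient = 2
x_6 = 0.7500, f(x_6) = 0.472367, coefficient = 2
x_7 = 0.8750, f(x_7) = 0.416862, coefficient = 2
x_8 = 1.0000, f(x_8) = 0.367879, coefficient = 2
x_9 = 1.1250, f(x_9) = 0.324652, coefficient = 2
x_10 = 1.2500, f(x_10) = 0.286505, coefficient = 1

I ≈ (0.125000/2) × 11.430784 = 0.714424
Exact value: 0.713495
Error: 0.000929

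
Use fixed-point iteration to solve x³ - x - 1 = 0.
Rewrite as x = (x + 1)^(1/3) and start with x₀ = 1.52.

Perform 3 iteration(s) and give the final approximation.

Equation: x³ - x - 1 = 0
Fixed-point form: x = (x + 1)^(1/3)
x₀ = 1.52

x_1 = g(1.520000) = 1.360818
x_2 = g(1.360818) = 1.331540
x_3 = g(1.331540) = 1.326013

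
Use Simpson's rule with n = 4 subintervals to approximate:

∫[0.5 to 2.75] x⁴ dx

f(x) = x⁴
a = 0.5, b = 2.75, n = 4
h = (b - a)/n = 0.562500

Simpson's rule: (h/3)[f(x₀) + 4f(x₁) + 2f(x₂) + ... + f(xₙ)]

x_0 = 0.5000, f(x_0) = 0.062500, coefficient = 1
x_1 = 1.0625, f(x_1) = 1.274429, coefficient = 4
x_2 = 1.6250, f(x_2) = 6.972900, coefficient = 2
x_3 = 2.1875, f(x_3) = 22.897720, coefficient = 4
x_4 = 2.7500, f(x_4) = 57.191406, coefficient = 1

I ≈ (0.562500/3) × 167.888306 = 31.479057
Exact value: 31.449023
Error: 0.030034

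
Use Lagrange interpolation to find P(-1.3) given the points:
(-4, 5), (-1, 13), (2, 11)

Lagrange interpolation formula:
P(x) = Σ yᵢ × Lᵢ(x)
where Lᵢ(x) = Π_{j≠i} (x - xⱼ)/(xᵢ - xⱼ)

L_0(-1.3) = (-1.3 - (-1))/(-4 - (-1)) × (-1.3 - 2)/(-4 - 2) = 0.055000
L_1(-1.3) = (-1.3 - (-4))/(-1 - (-4)) × (-1.3 - 2)/(-1 - 2) = 0.990000
L_2(-1.3) = (-1.3 - (-4))/(2 - (-4)) × (-1.3 - (-1))/(2 - (-1)) = -0.045000

P(-1.3) = 5×L_0(-1.3) + 13×L_1(-1.3) + 11×L_2(-1.3)
P(-1.3) = 12.650000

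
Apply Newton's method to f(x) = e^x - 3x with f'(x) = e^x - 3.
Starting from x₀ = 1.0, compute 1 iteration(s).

f(x) = e^x - 3x
f'(x) = e^x - 3
x₀ = 1.0

Newton-Raphson formula: x_{n+1} = x_n - f(x_n)/f'(x_n)

Iteration 1:
  f(1.000000) = -0.281718
  f'(1.000000) = -0.281718
  x_1 = 1.000000 - (-0.281718)/(-0.281718) = 0.000000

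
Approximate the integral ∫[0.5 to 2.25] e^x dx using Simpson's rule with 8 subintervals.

f(x) = e^x
a = 0.5, b = 2.25, n = 8
h = (b - a)/n = 0.218750

Simpson's rule: (h/3)[f(x₀) + 4f(x₁) + 2f(x₂) + ... + f(xₙ)]

x_0 = 0.5000, f(x_0) = 1.648721, coefficient = 1
x_1 = 0.7188, f(x_1) = 2.051867, coefficient = 4
x_2 = 0.9375, f(x_2) = 2.553589, coefficient = 2
x_3 = 1.1562, f(x_3) = 3.177993, coefficient = 4
x_4 = 1.3750, f(x_4) = 3.955077, coefficient = 2
x_5 = 1.5938, f(x_5) = 4.922173, coefficient = 4
x_6 = 1.8125, f(x_6) = 6.125743, coefficient = 2
x_7 = 2.0312, f(x_7) = 7.623610, coefficient = 4
x_8 = 2.2500, f(x_8) = 9.487736, coefficient = 1

I ≈ (0.218750/3) × 107.507845 = 7.839114
Exact value: 7.839015
Error: 0.000099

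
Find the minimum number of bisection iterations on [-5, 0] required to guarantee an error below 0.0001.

We need (b-a)/2^n ≤ 0.0001
(0 - (-5))/2^n ≤ 0.0001
5/2^n ≤ 0.0001
2^n ≥ 50000
n ≥ log₂(50000) = 15.61
n ≥ 16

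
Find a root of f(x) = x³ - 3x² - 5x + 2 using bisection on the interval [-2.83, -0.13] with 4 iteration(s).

f(x) = x³ - 3x² - 5x + 2
Initial interval: [-2.83, -0.13]

Iteration 1:
  c_1 = (-2.830000 + (-0.130000))/2 = -1.480000
  f(c_1) = f(-1.480000) = -0.412992
  f(a) × f(c) ≥ 0, new interval: [-1.480000, -0.130000]
Iteration 2:
  c_2 = (-1.480000 + (-0.130000))/2 = -0.805000
  f(c_2) = f(-0.805000) = 3.559265
  f(a) × f(c) < 0, new interval: [-1.480000, -0.805000]
Iteration 3:
  c_3 = (-1.480000 + (-0.805000))/2 = -1.142500
  f(c_3) = f(-1.142500) = 2.305269
  f(a) × f(c) < 0, new interval: [-1.480000, -1.142500]
Iteration 4:
  c_4 = (-1.480000 + (-1.142500))/2 = -1.311250
  f(c_4) = f(-1.311250) = 1.143588
  f(a) × f(c) < 0, new interval: [-1.480000, -1.311250]

After 4 iteration(s), the approximation is c_4 = -1.311250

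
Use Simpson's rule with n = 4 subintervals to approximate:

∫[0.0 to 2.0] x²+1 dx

f(x) = x²+1
a = 0.0, b = 2.0, n = 4
h = (b - a)/n = 0.500000

Simpson's rule: (h/3)[f(x₀) + 4f(x₁) + 2f(x₂) + ... + f(xₙ)]

x_0 = 0.0000, f(x_0) = 1.000000, coefficient = 1
x_1 = 0.5000, f(x_1) = 1.250000, coefficient = 4
x_2 = 1.0000, f(x_2) = 2.000000, coefficient = 2
x_3 = 1.5000, f(x_3) = 3.250000, coefficient = 4
x_4 = 2.0000, f(x_4) = 5.000000, coefficient = 1

I ≈ (0.500000/3) × 28.000000 = 4.666667
Exact value: 4.666667
Error: 0.000000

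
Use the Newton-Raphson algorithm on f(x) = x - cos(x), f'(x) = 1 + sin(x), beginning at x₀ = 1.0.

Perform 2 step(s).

f(x) = x - cos(x)
f'(x) = 1 + sin(x)
x₀ = 1.0

Newton-Raphson formula: x_{n+1} = x_n - f(x_n)/f'(x_n)

Iteration 1:
  f(1.000000) = 0.459698
  f'(1.000000) = 1.841471
  x_1 = 1.000000 - 0.459698/1.841471 = 0.750364
Iteration 2:
  f(0.750364) = 0.018923
  f'(0.750364) = 1.681905
  x_2 = 0.750364 - 0.018923/1.681905 = 0.739113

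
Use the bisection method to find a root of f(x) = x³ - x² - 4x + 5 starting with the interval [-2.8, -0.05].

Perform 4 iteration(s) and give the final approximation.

f(x) = x³ - x² - 4x + 5
Initial interval: [-2.8, -0.05]

Iteration 1:
  c_1 = (-2.800000 + (-0.050000))/2 = -1.425000
  f(c_1) = f(-1.425000) = 5.775734
  f(a) × f(c) < 0, new interval: [-2.800000, -1.425000]
Iteration 2:
  c_2 = (-2.800000 + (-1.425000))/2 = -2.112500
  f(c_2) = f(-2.112500) = -0.440018
  f(a) × f(c) ≥ 0, new interval: [-2.112500, -1.425000]
Iteration 3:
  c_3 = (-2.112500 + (-1.425000))/2 = -1.768750
  f(c_3) = f(-1.768750) = 3.413031
  f(a) × f(c) < 0, new interval: [-2.112500, -1.768750]
Iteration 4:
  c_4 = (-2.112500 + (-1.768750))/2 = -1.940625
  f(c_4) = f(-1.940625) = 1.688032
  f(a) × f(c) < 0, new interval: [-2.112500, -1.940625]

After 4 iteration(s), the approximation is c_4 = -1.940625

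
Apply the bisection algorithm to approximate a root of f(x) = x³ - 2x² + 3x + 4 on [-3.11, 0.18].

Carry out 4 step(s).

f(x) = x³ - 2x² + 3x + 4
Initial interval: [-3.11, 0.18]

Iteration 1:
  c_1 = (-3.110000 + 0.180000)/2 = -1.465000
  f(c_1) = f(-1.465000) = -7.831670
  f(a) × f(c) ≥ 0, new interval: [-1.465000, 0.180000]
Iteration 2:
  c_2 = (-1.465000 + 0.180000)/2 = -0.642500
  f(c_2) = f(-0.642500) = 0.981659
  f(a) × f(c) < 0, new interval: [-1.465000, -0.642500]
Iteration 3:
  c_3 = (-1.465000 + (-0.642500))/2 = -1.053750
  f(c_3) = f(-1.053750) = -2.552101
  f(a) × f(c) ≥ 0, new interval: [-1.053750, -0.642500]
Iteration 4:
  c_4 = (-1.053750 + (-0.642500))/2 = -0.848125
  f(c_4) = f(-0.848125) = -0.593077
  f(a) × f(c) ≥ 0, new interval: [-0.848125, -0.642500]

After 4 iteration(s), the approximation is c_4 = -0.848125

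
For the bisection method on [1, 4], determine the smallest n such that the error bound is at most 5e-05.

We need (b-a)/2^n ≤ 5e-05
(4 - 1)/2^n ≤ 5e-05
3/2^n ≤ 5e-05
2^n ≥ 60000
n ≥ log₂(60000) = 15.87
n ≥ 16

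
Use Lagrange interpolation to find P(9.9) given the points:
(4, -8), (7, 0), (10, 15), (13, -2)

Lagrange interpolation formula:
P(x) = Σ yᵢ × Lᵢ(x)
where Lᵢ(x) = Π_{j≠i} (x - xⱼ)/(xᵢ - xⱼ)

L_0(9.9) = (9.9 - 7)/(4 - 7) × (9.9 - 10)/(4 - 10) × (9.9 - 13)/(4 - 13) = -0.005549
L_1(9.9) = (9.9 - 4)/(7 - 4) × (9.9 - 10)/(7 - 10) × (9.9 - 13)/(7 - 13) = 0.033870
L_2(9.9) = (9.9 - 4)/(10 - 4) × (9.9 - 7)/(10 - 7) × (9.9 - 13)/(10 - 13) = 0.982241
L_3(9.9) = (9.9 - 4)/(13 - 4) × (9.9 - 7)/(13 - 7) × (9.9 - 10)/(13 - 10) = -0.010562

P(9.9) = (-8)×L_0(9.9) + 0×L_1(9.9) + 15×L_2(9.9) + (-2)×L_3(9.9)
P(9.9) = 14.799130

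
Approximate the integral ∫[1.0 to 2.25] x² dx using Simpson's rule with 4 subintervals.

f(x) = x²
a = 1.0, b = 2.25, n = 4
h = (b - a)/n = 0.312500

Simpson's rule: (h/3)[f(x₀) + 4f(x₁) + 2f(x₂) + ... + f(xₙ)]

x_0 = 1.0000, f(x_0) = 1.000000, coefficient = 1
x_1 = 1.3125, f(x_1) = 1.722656, coefficient = 4
x_2 = 1.6250, f(x_2) = 2.640625, coefficient = 2
x_3 = 1.9375, f(x_3) = 3.753906, coefficient = 4
x_4 = 2.2500, f(x_4) = 5.062500, coefficient = 1

I ≈ (0.312500/3) × 33.250000 = 3.463542
Exact value: 3.463542
Error: 0.000000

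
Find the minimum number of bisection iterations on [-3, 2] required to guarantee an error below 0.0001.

We need (b-a)/2^n ≤ 0.0001
(2 - (-3))/2^n ≤ 0.0001
5/2^n ≤ 0.0001
2^n ≥ 50000
n ≥ log₂(50000) = 15.61
n ≥ 16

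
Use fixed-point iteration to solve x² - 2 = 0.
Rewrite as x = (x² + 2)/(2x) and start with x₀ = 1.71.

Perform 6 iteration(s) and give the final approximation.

Equation: x² - 2 = 0
Fixed-point form: x = (x² + 2)/(2x)
x₀ = 1.71

x_1 = g(1.710000) = 1.439795
x_2 = g(1.439795) = 1.414441
x_3 = g(1.414441) = 1.414214
x_4 = g(1.414214) = 1.414214
x_5 = g(1.414214) = 1.414214
x_6 = g(1.414214) = 1.414214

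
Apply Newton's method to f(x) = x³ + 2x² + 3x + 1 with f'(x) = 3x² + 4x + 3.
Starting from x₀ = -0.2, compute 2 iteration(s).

f(x) = x³ + 2x² + 3x + 1
f'(x) = 3x² + 4x + 3
x₀ = -0.2

Newton-Raphson formula: x_{n+1} = x_n - f(x_n)/f'(x_n)

Iteration 1:
  f(-0.200000) = 0.472000
  f'(-0.200000) = 2.320000
  x_1 = -0.200000 - 0.472000/2.320000 = -0.403448
Iteration 2:
  f(-0.403448) = 0.049527
  f'(-0.403448) = 1.874518
  x_2 = -0.403448 - 0.049527/1.874518 = -0.429869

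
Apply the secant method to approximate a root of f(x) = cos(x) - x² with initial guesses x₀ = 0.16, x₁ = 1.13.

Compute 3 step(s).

f(x) = cos(x) - x²
x₀ = 0.16, x₁ = 1.13

Secant formula: x_{n+1} = x_n - f(x_n)(x_n - x_{n-1})/(f(x_n) - f(x_{n-1}))

Iteration 1:
  f(0.160000) = 0.961627
  f(1.130000) = -0.850240
  x_2 = 1.130000 - (-0.850240)×(1.130000 - 0.160000)/(-0.850240 - 0.961627)
       = 0.674816
Iteration 2:
  f(1.130000) = -0.850240
  f(0.674816) = 0.325445
  x_3 = 0.674816 - 0.325445×(0.674816 - 1.130000)/(0.325445 - (-0.850240))
       = 0.800817
Iteration 3:
  f(0.674816) = 0.325445
  f(0.800817) = 0.054813
  x_4 = 0.800817 - 0.054813×(0.800817 - 0.674816)/(0.054813 - 0.325445)
       = 0.826337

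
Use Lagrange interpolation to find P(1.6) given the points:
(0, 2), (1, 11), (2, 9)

Lagrange interpolation formula:
P(x) = Σ yᵢ × Lᵢ(x)
where Lᵢ(x) = Π_{j≠i} (x - xⱼ)/(xᵢ - xⱼ)

L_0(1.6) = (1.6 - 1)/(0 - 1) × (1.6 - 2)/(0 - 2) = -0.120000
L_1(1.6) = (1.6 - 0)/(1 - 0) × (1.6 - 2)/(1 - 2) = 0.640000
L_2(1.6) = (1.6 - 0)/(2 - 0) × (1.6 - 1)/(2 - 1) = 0.480000

P(1.6) = 2×L_0(1.6) + 11×L_1(1.6) + 9×L_2(1.6)
P(1.6) = 11.120000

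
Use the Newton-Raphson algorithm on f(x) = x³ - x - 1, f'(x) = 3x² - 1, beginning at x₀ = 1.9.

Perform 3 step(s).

f(x) = x³ - x - 1
f'(x) = 3x² - 1
x₀ = 1.9

Newton-Raphson formula: x_{n+1} = x_n - f(x_n)/f'(x_n)

Iteration 1:
  f(1.900000) = 3.959000
  f'(1.900000) = 9.830000
  x_1 = 1.900000 - 3.959000/9.830000 = 1.497253
Iteration 2:
  f(1.497253) = 0.859240
  f'(1.497253) = 5.725302
  x_2 = 1.497253 - 0.859240/5.725302 = 1.347176
Iteration 3:
  f(1.347176) = 0.097789
  f'(1.347176) = 4.444646
  x_3 = 1.347176 - 0.097789/4.444646 = 1.325174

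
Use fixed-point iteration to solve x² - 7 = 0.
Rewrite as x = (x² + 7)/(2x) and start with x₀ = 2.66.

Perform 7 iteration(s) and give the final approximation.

Equation: x² - 7 = 0
Fixed-point form: x = (x² + 7)/(2x)
x₀ = 2.66

x_1 = g(2.660000) = 2.645789
x_2 = g(2.645789) = 2.645751
x_3 = g(2.645751) = 2.645751
x_4 = g(2.645751) = 2.645751
x_5 = g(2.645751) = 2.645751
x_6 = g(2.645751) = 2.645751
x_7 = g(2.645751) = 2.645751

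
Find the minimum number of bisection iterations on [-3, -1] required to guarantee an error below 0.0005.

We need (b-a)/2^n ≤ 0.0005
(-1 - (-3))/2^n ≤ 0.0005
2/2^n ≤ 0.0005
2^n ≥ 4000
n ≥ log₂(4000) = 11.97
n ≥ 12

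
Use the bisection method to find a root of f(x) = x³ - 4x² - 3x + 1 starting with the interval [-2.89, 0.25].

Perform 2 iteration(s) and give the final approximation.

f(x) = x³ - 4x² - 3x + 1
Initial interval: [-2.89, 0.25]

Iteration 1:
  c_1 = (-2.890000 + 0.250000)/2 = -1.320000
  f(c_1) = f(-1.320000) = -4.309568
  f(a) × f(c) ≥ 0, new interval: [-1.320000, 0.250000]
Iteration 2:
  c_2 = (-1.320000 + 0.250000)/2 = -0.535000
  f(c_2) = f(-0.535000) = 1.306970
  f(a) × f(c) < 0, new interval: [-1.320000, -0.535000]

After 2 iteration(s), the approximation is c_2 = -0.535000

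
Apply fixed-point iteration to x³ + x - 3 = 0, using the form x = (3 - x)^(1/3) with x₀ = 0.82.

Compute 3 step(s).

Equation: x³ + x - 3 = 0
Fixed-point form: x = (3 - x)^(1/3)
x₀ = 0.82

x_1 = g(0.820000) = 1.296638
x_2 = g(1.296638) = 1.194269
x_3 = g(1.194269) = 1.217730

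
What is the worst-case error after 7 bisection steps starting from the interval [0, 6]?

Bisection error bound: |error| ≤ (b-a)/2^n
|error| ≤ (6 - 0)/2^7 = 6/2^7
|error| ≤ 0.0468750000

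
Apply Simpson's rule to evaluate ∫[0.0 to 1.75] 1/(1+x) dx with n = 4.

f(x) = 1/(1+x)
a = 0.0, b = 1.75, n = 4
h = (b - a)/n = 0.437500

Simpson's rule: (h/3)[f(x₀) + 4f(x₁) + 2f(x₂) + ... + f(xₙ)]

x_0 = 0.0000, f(x_0) = 1.000000, coefficient = 1
x_1 = 0.4375, f(x_1) = 0.695652, coefficient = 4
x_2 = 0.8750, f(x_2) = 0.533333, coefficient = 2
x_3 = 1.3125, f(x_3) = 0.432432, coefficient = 4
x_4 = 1.7500, f(x_4) = 0.363636, coefficient = 1

I ≈ (0.437500/3) × 6.942641 = 1.012469
Exact value: 1.011601
Error: 0.000868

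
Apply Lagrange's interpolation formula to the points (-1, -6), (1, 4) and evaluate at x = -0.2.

Lagrange interpolation formula:
P(x) = Σ yᵢ × Lᵢ(x)
where Lᵢ(x) = Π_{j≠i} (x - xⱼ)/(xᵢ - xⱼ)

L_0(-0.2) = (-0.2 - 1)/(-1 - 1) = 0.600000
L_1(-0.2) = (-0.2 - (-1))/(1 - (-1)) = 0.400000

P(-0.2) = (-6)×L_0(-0.2) + 4×L_1(-0.2)
P(-0.2) = -2.000000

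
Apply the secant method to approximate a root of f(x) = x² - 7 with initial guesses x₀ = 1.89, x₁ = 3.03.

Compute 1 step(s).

f(x) = x² - 7
x₀ = 1.89, x₁ = 3.03

Secant formula: x_{n+1} = x_n - f(x_n)(x_n - x_{n-1})/(f(x_n) - f(x_{n-1}))

Iteration 1:
  f(1.890000) = -3.427900
  f(3.030000) = 2.180900
  x_2 = 3.030000 - 2.180900×(3.030000 - 1.890000)/(2.180900 - (-3.427900))
       = 2.586728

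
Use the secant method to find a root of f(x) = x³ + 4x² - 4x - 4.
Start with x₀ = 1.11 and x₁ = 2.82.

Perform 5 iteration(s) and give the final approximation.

f(x) = x³ + 4x² - 4x - 4
x₀ = 1.11, x₁ = 2.82

Secant formula: x_{n+1} = x_n - f(x_n)(x_n - x_{n-1})/(f(x_n) - f(x_{n-1}))

Iteration 1:
  f(1.110000) = -2.143969
  f(2.820000) = 38.955368
  x_2 = 2.820000 - 38.955368×(2.820000 - 1.110000)/(38.955368 - (-2.143969))
       = 1.199203
Iteration 2:
  f(2.820000) = 38.955368
  f(1.199203) = -1.319901
  x_3 = 1.199203 - (-1.319901)×(1.199203 - 2.820000)/(-1.319901 - 38.955368)
       = 1.252320
Iteration 3:
  f(1.199203) = -1.319901
  f(1.252320) = -0.772040
  x_4 = 1.252320 - (-0.772040)×(1.252320 - 1.199203)/(-0.772040 - (-1.319901))
       = 1.327171
Iteration 4:
  f(1.252320) = -0.772040
  f(1.327171) = 0.074509
  x_5 = 1.327171 - 0.074509×(1.327171 - 1.252320)/(0.074509 - (-0.772040))
       = 1.320583
Iteration 5:
  f(1.327171) = 0.074509
  f(1.320583) = -0.003553
  x_6 = 1.320583 - (-0.003553)×(1.320583 - 1.327171)/(-0.003553 - 0.074509)
       = 1.320883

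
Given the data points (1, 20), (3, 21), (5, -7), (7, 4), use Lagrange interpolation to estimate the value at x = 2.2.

Lagrange interpolation formula:
P(x) = Σ yᵢ × Lᵢ(x)
where Lᵢ(x) = Π_{j≠i} (x - xⱼ)/(xᵢ - xⱼ)

L_0(2.2) = (2.2 - 3)/(1 - 3) × (2.2 - 5)/(1 - 5) × (2.2 - 7)/(1 - 7) = 0.224000
L_1(2.2) = (2.2 - 1)/(3 - 1) × (2.2 - 5)/(3 - 5) × (2.2 - 7)/(3 - 7) = 1.008000
L_2(2.2) = (2.2 - 1)/(5 - 1) × (2.2 - 3)/(5 - 3) × (2.2 - 7)/(5 - 7) = -0.288000
L_3(2.2) = (2.2 - 1)/(7 - 1) × (2.2 - 3)/(7 - 3) × (2.2 - 5)/(7 - 5) = 0.056000

P(2.2) = 20×L_0(2.2) + 21×L_1(2.2) + (-7)×L_2(2.2) + 4×L_3(2.2)
P(2.2) = 27.888000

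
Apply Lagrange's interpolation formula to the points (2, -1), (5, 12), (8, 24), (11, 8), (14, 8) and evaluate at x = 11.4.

Lagrange interpolation formula:
P(x) = Σ yᵢ × Lᵢ(x)
where Lᵢ(x) = Π_{j≠i} (x - xⱼ)/(xᵢ - xⱼ)

L_0(11.4) = (11.4 - 5)/(2 - 5) × (11.4 - 8)/(2 - 8) × (11.4 - 11)/(2 - 11) × (11.4 - 14)/(2 - 14) = -0.011641
L_1(11.4) = (11.4 - 2)/(5 - 2) × (11.4 - 8)/(5 - 8) × (11.4 - 11)/(5 - 11) × (11.4 - 14)/(5 - 14) = 0.068392
L_2(11.4) = (11.4 - 2)/(8 - 2) × (11.4 - 5)/(8 - 5) × (11.4 - 11)/(8 - 11) × (11.4 - 14)/(8 - 14) = -0.193106
L_3(11.4) = (11.4 - 2)/(11 - 2) × (11.4 - 5)/(11 - 5) × (11.4 - 8)/(11 - 8) × (11.4 - 14)/(11 - 14) = 1.094268
L_4(11.4) = (11.4 - 2)/(14 - 2) × (11.4 - 5)/(14 - 5) × (11.4 - 8)/(14 - 8) × (11.4 - 11)/(14 - 11) = 0.042087

P(11.4) = (-1)×L_0(11.4) + 12×L_1(11.4) + 24×L_2(11.4) + 8×L_3(11.4) + 8×L_4(11.4)
P(11.4) = 5.288639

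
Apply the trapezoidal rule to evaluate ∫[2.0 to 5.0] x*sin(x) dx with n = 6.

f(x) = x*sin(x)
a = 2.0, b = 5.0, n = 6
h = (b - a)/n = 0.500000

Trapezoidal rule: (h/2)[f(x₀) + 2f(x₁) + 2f(x₂) + ... + f(xₙ)]

x_0 = 2.0000, f(x_0) = 1.818595, coefficient = 1
x_1 = 2.5000, f(x_1) = 1.496180, coefficient = 2
x_2 = 3.0000, f(x_2) = 0.423360, coefficient = 2
x_3 = 3.5000, f(x_3) = -1.227741, coefficient = 2
x_4 = 4.0000, f(x_4) = -3.027210, coefficient = 2
x_5 = 4.5000, f(x_5) = -4.398886, coefficient = 2
x_6 = 5.0000, f(x_6) = -4.794621, coefficient = 1

I ≈ (0.500000/2) × -16.444619 = -4.111155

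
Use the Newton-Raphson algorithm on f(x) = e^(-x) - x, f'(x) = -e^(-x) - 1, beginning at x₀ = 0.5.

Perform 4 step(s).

f(x) = e^(-x) - x
f'(x) = -e^(-x) - 1
x₀ = 0.5

Newton-Raphson formula: x_{n+1} = x_n - f(x_n)/f'(x_n)

Iteration 1:
  f(0.500000) = 0.106531
  f'(0.500000) = -1.606531
  x_1 = 0.500000 - 0.106531/(-1.606531) = 0.566311
Iteration 2:
  f(0.566311) = 0.001305
  f'(0.566311) = -1.567616
  x_2 = 0.566311 - 0.001305/(-1.567616) = 0.567143
Iteration 3:
  f(0.567143) = 0.000000
  f'(0.567143) = -1.567143
  x_3 = 0.567143 - 0.000000/(-1.567143) = 0.567143
Iteration 4:
  f(0.567143) = 0.000000
  f'(0.567143) = -1.567143
  x_4 = 0.567143 - 0.000000/(-1.567143) = 0.567143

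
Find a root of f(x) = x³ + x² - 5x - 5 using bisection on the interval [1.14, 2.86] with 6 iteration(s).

f(x) = x³ + x² - 5x - 5
Initial interval: [1.14, 2.86]

Iteration 1:
  c_1 = (1.140000 + 2.860000)/2 = 2.000000
  f(c_1) = f(2.000000) = -3.000000
  f(a) × f(c) ≥ 0, new interval: [2.000000, 2.860000]
Iteration 2:
  c_2 = (2.000000 + 2.860000)/2 = 2.430000
  f(c_2) = f(2.430000) = 3.103807
  f(a) × f(c) < 0, new interval: [2.000000, 2.430000]
Iteration 3:
  c_3 = (2.000000 + 2.430000)/2 = 2.215000
  f(c_3) = f(2.215000) = -0.301487
  f(a) × f(c) ≥ 0, new interval: [2.215000, 2.430000]
Iteration 4:
  c_4 = (2.215000 + 2.430000)/2 = 2.322500
  f(c_4) = f(2.322500) = 1.309086
  f(a) × f(c) < 0, new interval: [2.215000, 2.322500]
Iteration 5:
  c_5 = (2.215000 + 2.322500)/2 = 2.268750
  f(c_5) = f(2.268750) = 0.481247
  f(a) × f(c) < 0, new interval: [2.215000, 2.268750]
Iteration 6:
  c_6 = (2.215000 + 2.268750)/2 = 2.241875
  f(c_6) = f(2.241875) = 0.084300
  f(a) × f(c) < 0, new interval: [2.215000, 2.241875]

After 6 iteration(s), the approximation is c_6 = 2.241875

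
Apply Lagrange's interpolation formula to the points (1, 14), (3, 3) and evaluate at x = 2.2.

Lagrange interpolation formula:
P(x) = Σ yᵢ × Lᵢ(x)
where Lᵢ(x) = Π_{j≠i} (x - xⱼ)/(xᵢ - xⱼ)

L_0(2.2) = (2.2 - 3)/(1 - 3) = 0.400000
L_1(2.2) = (2.2 - 1)/(3 - 1) = 0.600000

P(2.2) = 14×L_0(2.2) + 3×L_1(2.2)
P(2.2) = 7.400000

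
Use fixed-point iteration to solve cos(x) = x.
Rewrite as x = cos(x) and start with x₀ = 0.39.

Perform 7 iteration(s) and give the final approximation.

Equation: cos(x) = x
Fixed-point form: x = cos(x)
x₀ = 0.39

x_1 = g(0.390000) = 0.924909
x_2 = g(0.924909) = 0.601907
x_3 = g(0.601907) = 0.824257
x_4 = g(0.824257) = 0.679102
x_5 = g(0.679102) = 0.778137
x_6 = g(0.778137) = 0.712223
x_7 = g(0.712223) = 0.756911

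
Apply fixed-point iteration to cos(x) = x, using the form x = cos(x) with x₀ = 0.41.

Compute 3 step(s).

Equation: cos(x) = x
Fixed-point form: x = cos(x)
x₀ = 0.41

x_1 = g(0.410000) = 0.917121
x_2 = g(0.917121) = 0.608108
x_3 = g(0.608108) = 0.820730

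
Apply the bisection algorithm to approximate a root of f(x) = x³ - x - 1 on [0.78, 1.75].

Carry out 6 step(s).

f(x) = x³ - x - 1
Initial interval: [0.78, 1.75]

Iteration 1:
  c_1 = (0.780000 + 1.750000)/2 = 1.265000
  f(c_1) = f(1.265000) = -0.240715
  f(a) × f(c) ≥ 0, new interval: [1.265000, 1.750000]
Iteration 2:
  c_2 = (1.265000 + 1.750000)/2 = 1.507500
  f(c_2) = f(1.507500) = 0.918379
  f(a) × f(c) < 0, new interval: [1.265000, 1.507500]
Iteration 3:
  c_3 = (1.265000 + 1.507500)/2 = 1.386250
  f(c_3) = f(1.386250) = 0.277691
  f(a) × f(c) < 0, new interval: [1.265000, 1.386250]
Iteration 4:
  c_4 = (1.265000 + 1.386250)/2 = 1.325625
  f(c_4) = f(1.325625) = 0.003871
  f(a) × f(c) < 0, new interval: [1.265000, 1.325625]
Iteration 5:
  c_5 = (1.265000 + 1.325625)/2 = 1.295313
  f(c_5) = f(1.295313) = -0.121993
  f(a) × f(c) ≥ 0, new interval: [1.295313, 1.325625]
Iteration 6:
  c_6 = (1.295313 + 1.325625)/2 = 1.310469
  f(c_6) = f(1.310469) = -0.059964
  f(a) × f(c) ≥ 0, new interval: [1.310469, 1.325625]

After 6 iteration(s), the approximation is c_6 = 1.310469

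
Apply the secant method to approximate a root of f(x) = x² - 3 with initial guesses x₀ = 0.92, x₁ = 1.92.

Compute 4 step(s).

f(x) = x² - 3
x₀ = 0.92, x₁ = 1.92

Secant formula: x_{n+1} = x_n - f(x_n)(x_n - x_{n-1})/(f(x_n) - f(x_{n-1}))

Iteration 1:
  f(0.920000) = -2.153600
  f(1.920000) = 0.686400
  x_2 = 1.920000 - 0.686400×(1.920000 - 0.920000)/(0.686400 - (-2.153600))
       = 1.678310
Iteration 2:
  f(1.920000) = 0.686400
  f(1.678310) = -0.183276
  x_3 = 1.678310 - (-0.183276)×(1.678310 - 1.920000)/(-0.183276 - 0.686400)
       = 1.729244
Iteration 3:
  f(1.678310) = -0.183276
  f(1.729244) = -0.009716
  x_4 = 1.729244 - (-0.009716)×(1.729244 - 1.678310)/(-0.009716 - (-0.183276))
       = 1.732095
Iteration 4:
  f(1.729244) = -0.009716
  f(1.732095) = 0.000153
  x_5 = 1.732095 - 0.000153×(1.732095 - 1.729244)/(0.000153 - (-0.009716))
       = 1.732051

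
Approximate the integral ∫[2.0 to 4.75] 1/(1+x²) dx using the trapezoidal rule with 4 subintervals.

f(x) = 1/(1+x²)
a = 2.0, b = 4.75, n = 4
h = (b - a)/n = 0.687500

Trapezoidal rule: (h/2)[f(x₀) + 2f(x₁) + 2f(x₂) + ... + f(xₙ)]

x_0 = 2.0000, f(x_0) = 0.200000, coefficient = 1
x_1 = 2.6875, f(x_1) = 0.121615, coefficient = 2
x_2 = 3.3750, f(x_2) = 0.080706, coefficient = 2
x_3 = 4.0625, f(x_3) = 0.057130, coefficient = 2
x_4 = 4.7500, f(x_4) = 0.042440, coefficient = 1

I ≈ (0.687500/2) × 0.761343 = 0.261712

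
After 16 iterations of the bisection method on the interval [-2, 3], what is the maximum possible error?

Bisection error bound: |error| ≤ (b-a)/2^n
|error| ≤ (3 - (-2))/2^16 = 5/2^16
|error| ≤ 0.0000762939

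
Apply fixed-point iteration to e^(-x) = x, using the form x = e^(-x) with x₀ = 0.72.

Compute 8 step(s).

Equation: e^(-x) = x
Fixed-point form: x = e^(-x)
x₀ = 0.72

x_1 = g(0.720000) = 0.486752
x_2 = g(0.486752) = 0.614619
x_3 = g(0.614619) = 0.540847
x_4 = g(0.540847) = 0.582255
x_5 = g(0.582255) = 0.558637
x_6 = g(0.558637) = 0.571988
x_7 = g(0.571988) = 0.564402
x_8 = g(0.564402) = 0.568700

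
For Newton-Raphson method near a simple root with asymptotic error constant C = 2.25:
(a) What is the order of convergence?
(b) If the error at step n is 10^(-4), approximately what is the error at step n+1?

(a) Newton-Raphson has quadratic (order 2) convergence near simple roots.
    This means |e_{n+1}| ≈ C|e_n|².

(b) With |e_n| = 10^(-4) and C = 2.25:
    |e_{n+1}| ≈ 2.25 × (10^(-4))² = 2.25 × 10^(-8)

(a) 2 (quadratic); (b) |e_{n+1}| ≈ 2.250e-08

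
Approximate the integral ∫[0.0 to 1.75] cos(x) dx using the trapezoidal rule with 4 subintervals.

f(x) = cos(x)
a = 0.0, b = 1.75, n = 4
h = (b - a)/n = 0.437500

Trapezoidal rule: (h/2)[f(x₀) + 2f(x₁) + 2f(x₂) + ... + f(xₙ)]

x_0 = 0.0000, f(x_0) = 1.000000, coefficient = 1
x_1 = 0.4375, f(x_1) = 0.905814, coefficient = 2
x_2 = 0.8750, f(x_2) = 0.640997, coefficient = 2
x_3 = 1.3125, f(x_3) = 0.255434, coefficient = 2
x_4 = 1.7500, f(x_4) = -0.178246, coefficient = 1

I ≈ (0.437500/2) × 4.426243 = 0.968241
Exact value: 0.983986
Error: 0.015745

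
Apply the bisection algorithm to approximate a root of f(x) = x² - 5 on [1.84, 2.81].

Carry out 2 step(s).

f(x) = x² - 5
Initial interval: [1.84, 2.81]

Iteration 1:
  c_1 = (1.840000 + 2.810000)/2 = 2.325000
  f(c_1) = f(2.325000) = 0.405625
  f(a) × f(c) < 0, new interval: [1.840000, 2.325000]
Iteration 2:
  c_2 = (1.840000 + 2.325000)/2 = 2.082500
  f(c_2) = f(2.082500) = -0.663194
  f(a) × f(c) ≥ 0, new interval: [2.082500, 2.325000]

After 2 iteration(s), the approximation is c_2 = 2.082500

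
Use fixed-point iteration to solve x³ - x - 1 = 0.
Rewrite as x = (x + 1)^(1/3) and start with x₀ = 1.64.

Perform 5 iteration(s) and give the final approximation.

Equation: x³ - x - 1 = 0
Fixed-point form: x = (x + 1)^(1/3)
x₀ = 1.64

x_1 = g(1.640000) = 1.382085
x_2 = g(1.382085) = 1.335526
x_3 = g(1.335526) = 1.326768
x_4 = g(1.326768) = 1.325107
x_5 = g(1.325107) = 1.324792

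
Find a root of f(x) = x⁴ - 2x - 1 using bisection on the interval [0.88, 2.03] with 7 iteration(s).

f(x) = x⁴ - 2x - 1
Initial interval: [0.88, 2.03]

Iteration 1:
  c_1 = (0.880000 + 2.030000)/2 = 1.455000
  f(c_1) = f(1.455000) = 0.571795
  f(a) × f(c) < 0, new interval: [0.880000, 1.455000]
Iteration 2:
  c_2 = (0.880000 + 1.455000)/2 = 1.167500
  f(c_2) = f(1.167500) = -1.477078
  f(a) × f(c) ≥ 0, new interval: [1.167500, 1.455000]
Iteration 3:
  c_3 = (1.167500 + 1.455000)/2 = 1.311250
  f(c_3) = f(1.311250) = -0.666244
  f(a) × f(c) ≥ 0, new interval: [1.311250, 1.455000]
Iteration 4:
  c_4 = (1.311250 + 1.455000)/2 = 1.383125
  f(c_4) = f(1.383125) = -0.106548
  f(a) × f(c) ≥ 0, new interval: [1.383125, 1.455000]
Iteration 5:
  c_5 = (1.383125 + 1.455000)/2 = 1.419062
  f(c_5) = f(1.419062) = 0.217017
  f(a) × f(c) < 0, new interval: [1.383125, 1.419062]
Iteration 6:
  c_6 = (1.383125 + 1.419062)/2 = 1.401094
  f(c_6) = f(1.401094) = 0.051432
  f(a) × f(c) < 0, new interval: [1.383125, 1.401094]
Iteration 7:
  c_7 = (1.383125 + 1.401094)/2 = 1.392109
  f(c_7) = f(1.392109) = -0.028497
  f(a) × f(c) ≥ 0, new interval: [1.392109, 1.401094]

After 7 iteration(s), the approximation is c_7 = 1.392109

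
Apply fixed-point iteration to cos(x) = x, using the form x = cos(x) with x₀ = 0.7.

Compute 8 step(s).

Equation: cos(x) = x
Fixed-point form: x = cos(x)
x₀ = 0.7

x_1 = g(0.700000) = 0.764842
x_2 = g(0.764842) = 0.721492
x_3 = g(0.721492) = 0.750821
x_4 = g(0.750821) = 0.731129
x_5 = g(0.731129) = 0.744421
x_6 = g(0.744421) = 0.735480
x_7 = g(0.735480) = 0.741509
x_8 = g(0.741509) = 0.737450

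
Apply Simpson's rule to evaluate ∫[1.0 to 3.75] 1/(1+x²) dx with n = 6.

f(x) = 1/(1+x²)
a = 1.0, b = 3.75, n = 6
h = (b - a)/n = 0.458333

Simpson's rule: (h/3)[f(x₀) + 4f(x₁) + 2f(x₂) + ... + f(xₙ)]

x_0 = 1.0000, f(x_0) = 0.500000, coefficient = 1
x_1 = 1.4583, f(x_1) = 0.319822, coefficient = 4
x_2 = 1.9167, f(x_2) = 0.213967, coefficient = 2
x_3 = 2.3750, f(x_3) = 0.150588, coefficient = 4
x_4 = 2.8333, f(x_4) = 0.110769, coefficient = 2
x_5 = 3.2917, f(x_5) = 0.084495, coefficient = 4
x_6 = 3.7500, f(x_6) = 0.066390, coefficient = 1

I ≈ (0.458333/3) × 3.435484 = 0.524866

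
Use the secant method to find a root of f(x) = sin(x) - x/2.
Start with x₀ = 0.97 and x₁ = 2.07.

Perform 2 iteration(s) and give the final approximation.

f(x) = sin(x) - x/2
x₀ = 0.97, x₁ = 2.07

Secant formula: x_{n+1} = x_n - f(x_n)(x_n - x_{n-1})/(f(x_n) - f(x_{n-1}))

Iteration 1:
  f(0.970000) = 0.339886
  f(2.070000) = -0.157036
  x_2 = 2.070000 - (-0.157036)×(2.070000 - 0.970000)/(-0.157036 - 0.339886)
       = 1.722381
Iteration 2:
  f(2.070000) = -0.157036
  f(1.722381) = 0.127343
  x_3 = 1.722381 - 0.127343×(1.722381 - 2.070000)/(0.127343 - (-0.157036))
       = 1.878042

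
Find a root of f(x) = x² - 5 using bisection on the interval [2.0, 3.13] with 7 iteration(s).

f(x) = x² - 5
Initial interval: [2.0, 3.13]

Iteration 1:
  c_1 = (2.000000 + 3.130000)/2 = 2.565000
  f(c_1) = f(2.565000) = 1.579225
  f(a) × f(c) < 0, new interval: [2.000000, 2.565000]
Iteration 2:
  c_2 = (2.000000 + 2.565000)/2 = 2.282500
  f(c_2) = f(2.282500) = 0.209806
  f(a) × f(c) < 0, new interval: [2.000000, 2.282500]
Iteration 3:
  c_3 = (2.000000 + 2.282500)/2 = 2.141250
  f(c_3) = f(2.141250) = -0.415048
  f(a) × f(c) ≥ 0, new interval: [2.141250, 2.282500]
Iteration 4:
  c_4 = (2.141250 + 2.282500)/2 = 2.211875
  f(c_4) = f(2.211875) = -0.107609
  f(a) × f(c) ≥ 0, new interval: [2.211875, 2.282500]
Iteration 5:
  c_5 = (2.211875 + 2.282500)/2 = 2.247187
  f(c_5) = f(2.247187) = 0.049852
  f(a) × f(c) < 0, new interval: [2.211875, 2.247187]
Iteration 6:
  c_6 = (2.211875 + 2.247187)/2 = 2.229531
  f(c_6) = f(2.229531) = -0.029190
  f(a) × f(c) ≥ 0, new interval: [2.229531, 2.247187]
Iteration 7:
  c_7 = (2.229531 + 2.247187)/2 = 2.238359
  f(c_7) = f(2.238359) = 0.010253
  f(a) × f(c) < 0, new interval: [2.229531, 2.238359]

After 7 iteration(s), the approximation is c_7 = 2.238359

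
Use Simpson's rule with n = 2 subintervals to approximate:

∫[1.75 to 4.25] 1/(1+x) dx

f(x) = 1/(1+x)
a = 1.75, b = 4.25, n = 2
h = (b - a)/n = 1.250000

Simpson's rule: (h/3)[f(x₀) + 4f(x₁) + 2f(x₂) + ... + f(xₙ)]

x_0 = 1.7500, f(x_0) = 0.363636, coefficient = 1
x_1 = 3.0000, f(x_1) = 0.250000, coefficient = 4
x_2 = 4.2500, f(x_2) = 0.190476, coefficient = 1

I ≈ (1.250000/3) × 1.554113 = 0.647547
Exact value: 0.646627
Error: 0.000920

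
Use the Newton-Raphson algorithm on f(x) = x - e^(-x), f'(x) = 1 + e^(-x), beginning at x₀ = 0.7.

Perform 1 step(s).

f(x) = x - e^(-x)
f'(x) = 1 + e^(-x)
x₀ = 0.7

Newton-Raphson formula: x_{n+1} = x_n - f(x_n)/f'(x_n)

Iteration 1:
  f(0.700000) = 0.203415
  f'(0.700000) = 1.496585
  x_1 = 0.700000 - 0.203415/1.496585 = 0.564081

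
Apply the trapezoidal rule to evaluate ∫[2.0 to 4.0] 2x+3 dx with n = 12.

f(x) = 2x+3
a = 2.0, b = 4.0, n = 12
h = (b - a)/n = 0.166667

Trapezoidal rule: (h/2)[f(x₀) + 2f(x₁) + 2f(x₂) + ... + f(xₙ)]

x_0 = 2.0000, f(x_0) = 7.000000, coefficient = 1
x_1 = 2.1667, f(x_1) = 7.333333, coefficient = 2
x_2 = 2.3333, f(x_2) = 7.666667, coefficient = 2
x_3 = 2.5000, f(x_3) = 8.000000, coefficient = 2
x_4 = 2.6667, f(x_4) = 8.333333, coefficient = 2
x_5 = 2.8333, f(x_5) = 8.666667, coefficient = 2
x_6 = 3.0000, f(x_6) = 9.000000, coefficient = 2
x_7 = 3.1667, f(x_7) = 9.333333, coefficient = 2
x_8 = 3.3333, f(x_8) = 9.666667, coefficient = 2
x_9 = 3.5000, f(x_9) = 10.000000, coefficient = 2
x_10 = 3.6667, f(x_10) = 10.333333, coefficient = 2
x_11 = 3.8333, f(x_11) = 10.666667, coefficient = 2
x_12 = 4.0000, f(x_12) = 11.000000, coefficient = 1

I ≈ (0.166667/2) × 216.000000 = 18.000000
Exact value: 18.000000
Error: 0.000000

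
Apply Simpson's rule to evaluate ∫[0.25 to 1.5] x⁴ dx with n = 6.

f(x) = x⁴
a = 0.25, b = 1.5, n = 6
h = (b - a)/n = 0.208333

Simpson's rule: (h/3)[f(x₀) + 4f(x₁) + 2f(x₂) + ... + f(xₙ)]

x_0 = 0.2500, f(x_0) = 0.003906, coefficient = 1
x_1 = 0.4583, f(x_1) = 0.044129, coefficient = 4
x_2 = 0.6667, f(x_2) = 0.197531, coefficient = 2
x_3 = 0.8750, f(x_3) = 0.586182, coefficient = 4
x_4 = 1.0833, f(x_4) = 1.377363, coefficient = 2
x_5 = 1.2917, f(x_5) = 2.783568, coefficient = 4
x_6 = 1.5000, f(x_6) = 5.062500, coefficient = 1

I ≈ (0.208333/3) × 21.871709 = 1.518869
Exact value: 1.518555
Error: 0.000314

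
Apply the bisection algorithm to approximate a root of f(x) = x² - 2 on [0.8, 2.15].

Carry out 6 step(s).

f(x) = x² - 2
Initial interval: [0.8, 2.15]

Iteration 1:
  c_1 = (0.800000 + 2.150000)/2 = 1.475000
  f(c_1) = f(1.475000) = 0.175625
  f(a) × f(c) < 0, new interval: [0.800000, 1.475000]
Iteration 2:
  c_2 = (0.800000 + 1.475000)/2 = 1.137500
  f(c_2) = f(1.137500) = -0.706094
  f(a) × f(c) ≥ 0, new interval: [1.137500, 1.475000]
Iteration 3:
  c_3 = (1.137500 + 1.475000)/2 = 1.306250
  f(c_3) = f(1.306250) = -0.293711
  f(a) × f(c) ≥ 0, new interval: [1.306250, 1.475000]
Iteration 4:
  c_4 = (1.306250 + 1.475000)/2 = 1.390625
  f(c_4) = f(1.390625) = -0.066162
  f(a) × f(c) ≥ 0, new interval: [1.390625, 1.475000]
Iteration 5:
  c_5 = (1.390625 + 1.475000)/2 = 1.432813
  f(c_5) = f(1.432813) = 0.052952
  f(a) × f(c) < 0, new interval: [1.390625, 1.432813]
Iteration 6:
  c_6 = (1.390625 + 1.432813)/2 = 1.411719
  f(c_6) = f(1.411719) = -0.007050
  f(a) × f(c) ≥ 0, new interval: [1.411719, 1.432813]

After 6 iteration(s), the approximation is c_6 = 1.411719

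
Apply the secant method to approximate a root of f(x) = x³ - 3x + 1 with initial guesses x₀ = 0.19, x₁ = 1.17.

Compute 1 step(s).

f(x) = x³ - 3x + 1
x₀ = 0.19, x₁ = 1.17

Secant formula: x_{n+1} = x_n - f(x_n)(x_n - x_{n-1})/(f(x_n) - f(x_{n-1}))

Iteration 1:
  f(0.190000) = 0.436859
  f(1.170000) = -0.908387
  x_2 = 1.170000 - (-0.908387)×(1.170000 - 0.190000)/(-0.908387 - 0.436859)
       = 0.508248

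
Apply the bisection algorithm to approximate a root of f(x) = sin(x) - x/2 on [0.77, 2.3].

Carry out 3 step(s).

f(x) = sin(x) - x/2
Initial interval: [0.77, 2.3]

Iteration 1:
  c_1 = (0.770000 + 2.300000)/2 = 1.535000
  f(c_1) = f(1.535000) = 0.231859
  f(a) × f(c) ≥ 0, new interval: [1.535000, 2.300000]
Iteration 2:
  c_2 = (1.535000 + 2.300000)/2 = 1.917500
  f(c_2) = f(1.917500) = -0.018252
  f(a) × f(c) < 0, new interval: [1.535000, 1.917500]
Iteration 3:
  c_3 = (1.535000 + 1.917500)/2 = 1.726250
  f(c_3) = f(1.726250) = 0.124816
  f(a) × f(c) ≥ 0, new interval: [1.726250, 1.917500]

After 3 iteration(s), the approximation is c_3 = 1.726250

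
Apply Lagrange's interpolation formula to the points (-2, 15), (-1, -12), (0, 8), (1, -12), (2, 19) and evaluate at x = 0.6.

Lagrange interpolation formula:
P(x) = Σ yᵢ × Lᵢ(x)
where Lᵢ(x) = Π_{j≠i} (x - xⱼ)/(xᵢ - xⱼ)

L_0(0.6) = (0.6 - (-1))/(-2 - (-1)) × (0.6 - 0)/(-2 - 0) × (0.6 - 1)/(-2 - 1) × (0.6 - 2)/(-2 - 2) = 0.022400
L_1(0.6) = (0.6 - (-2))/(-1 - (-2)) × (0.6 - 0)/(-1 - 0) × (0.6 - 1)/(-1 - 1) × (0.6 - 2)/(-1 - 2) = -0.145600
L_2(0.6) = (0.6 - (-2))/(0 - (-2)) × (0.6 - (-1))/(0 - (-1)) × (0.6 - 1)/(0 - 1) × (0.6 - 2)/(0 - 2) = 0.582400
L_3(0.6) = (0.6 - (-2))/(1 - (-2)) × (0.6 - (-1))/(1 - (-1)) × (0.6 - 0)/(1 - 0) × (0.6 - 2)/(1 - 2) = 0.582400
L_4(0.6) = (0.6 - (-2))/(2 - (-2)) × (0.6 - (-1))/(2 - (-1)) × (0.6 - 0)/(2 - 0) × (0.6 - 1)/(2 - 1) = -0.041600

P(0.6) = 15×L_0(0.6) + (-12)×L_1(0.6) + 8×L_2(0.6) + (-12)×L_3(0.6) + 19×L_4(0.6)
P(0.6) = -1.036800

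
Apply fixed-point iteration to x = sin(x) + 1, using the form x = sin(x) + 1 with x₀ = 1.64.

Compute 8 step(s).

Equation: x = sin(x) + 1
Fixed-point form: x = sin(x) + 1
x₀ = 1.64

x_1 = g(1.640000) = 1.997606
x_2 = g(1.997606) = 1.910291
x_3 = g(1.910291) = 1.942923
x_4 = g(1.942923) = 1.931556
x_5 = g(1.931556) = 1.935629
x_6 = g(1.935629) = 1.934184
x_7 = g(1.934184) = 1.934698
x_8 = g(1.934698) = 1.934515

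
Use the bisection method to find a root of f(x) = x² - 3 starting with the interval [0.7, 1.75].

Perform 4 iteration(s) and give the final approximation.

f(x) = x² - 3
Initial interval: [0.7, 1.75]

Iteration 1:
  c_1 = (0.700000 + 1.750000)/2 = 1.225000
  f(c_1) = f(1.225000) = -1.499375
  f(a) × f(c) ≥ 0, new interval: [1.225000, 1.750000]
Iteration 2:
  c_2 = (1.225000 + 1.750000)/2 = 1.487500
  f(c_2) = f(1.487500) = -0.787344
  f(a) × f(c) ≥ 0, new interval: [1.487500, 1.750000]
Iteration 3:
  c_3 = (1.487500 + 1.750000)/2 = 1.618750
  f(c_3) = f(1.618750) = -0.379648
  f(a) × f(c) ≥ 0, new interval: [1.618750, 1.750000]
Iteration 4:
  c_4 = (1.618750 + 1.750000)/2 = 1.684375
  f(c_4) = f(1.684375) = -0.162881
  f(a) × f(c) ≥ 0, new interval: [1.684375, 1.750000]

After 4 iteration(s), the approximation is c_4 = 1.684375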